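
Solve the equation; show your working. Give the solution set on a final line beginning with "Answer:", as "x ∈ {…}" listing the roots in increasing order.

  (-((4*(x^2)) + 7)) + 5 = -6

Step 1. [(-((4*(x^2)) + 7)) + 5 = -6] 5 comes off first (subtract 5). So sub: -((4*(x^2)) + 7) = -11.
Step 2. [-((4*(x^2)) + 7) = -11] LHS negated; negate both sides, so neg: (4*(x^2)) + 7 = 11.
Step 3. [(4*(x^2)) + 7 = 11] +7 is outermost — subtract 7 both sides. So sub: 4*(x^2) = 4.
Step 4. [4*(x^2) = 4] 4 out front; divide by 4 ⇒ div: x^2 = 1.
Step 5. [x^2 = 1] √ both sides: 1 ≥ 0 gives two branches. So sqrt: x = 1 or -1.

Answer: x ∈ {-1, 1}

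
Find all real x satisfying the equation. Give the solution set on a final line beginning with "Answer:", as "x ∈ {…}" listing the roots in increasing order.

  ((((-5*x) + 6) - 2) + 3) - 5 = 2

Step 1. [((((-5*x) + 6) - 2) + 3) - 5 = 2] 5 comes off first (add 5), so sub: (((-5*x) + 6) - 2) + 3 = 7.
Step 2. [(((-5*x) + 6) - 2) + 3 = 7] peel the +3: subtract 3 from each side. So sub: ((-5*x) + 6) - 2 = 4.
Step 3. [((-5*x) + 6) - 2 = 4] 2 comes off first (add 2) ⇒ sub: (-5*x) + 6 = 6.
Step 4. [(-5*x) + 6 = 6] subtract 6: x sits inside (… + 6), so sub: -5*x = 0.
Step 5. [-5*x = 0] leading coefficient -5: divide by -5 ⇒ div: x = 0.

Answer: x ∈ {0}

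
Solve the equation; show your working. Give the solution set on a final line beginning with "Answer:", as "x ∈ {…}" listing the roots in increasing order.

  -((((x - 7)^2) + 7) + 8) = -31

Step 1. [-((((x - 7)^2) + 7) + 8) = -31] LHS negated; negate both sides, so neg: (((x - 7)^2) + 7) + 8 = 31.
Step 2. [(((x - 7)^2) + 7) + 8 = 31] subtract 8: x sits inside (… + 8) ⇒ sub: ((x - 7)^2) + 7 = 23.
Step 3. [((x - 7)^2) + 7 = 23] 7 comes off first (subtract 7) ⇒ sub: (x - 7)^2 = 16.
Step 4. [(x - 7)^2 = 16] √ both sides: 16 ≥ 0 gives two branches. So sqrt: x - 7 = 4 or -4.
Step 5. [x - 7 = 4 or -4] peel the -7: add 7 from each side ⇒ sub: x = 11 or 3.

Answer: x ∈ {3, 11}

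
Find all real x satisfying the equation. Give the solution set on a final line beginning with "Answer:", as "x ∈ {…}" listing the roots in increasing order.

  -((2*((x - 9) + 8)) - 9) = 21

Step 1. [-((2*((x - 9) + 8)) - 9) = 21] flip signs both sides ⇒ neg: (2*((x - 9) + 8)) - 9 = -21.
Step 2. [(2*((x - 9) + 8)) - 9 = -21] add 9: x sits inside (… - 9) ⇒ sub: 2*((x - 9) + 8) = -12.
Step 3. [2*((x - 9) + 8) = -12] 2·(inner) — divide through by 2 ⇒ div: (x - 9) + 8 = -6.
Step 4. [(x - 9) + 8 = -6] +8 is outermost — subtract 8 both sides. So sub: x - 9 = -14.
Step 5. [x - 9 = -14] the outer -9 inverts by adding 9, so sub: x = -5.

Answer: x ∈ {-5}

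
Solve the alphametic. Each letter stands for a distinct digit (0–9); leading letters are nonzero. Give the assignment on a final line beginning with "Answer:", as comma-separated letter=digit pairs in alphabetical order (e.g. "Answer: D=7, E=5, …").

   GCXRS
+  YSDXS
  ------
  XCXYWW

Step 1. [X] X is the leading digit of a 6-digit sum of two 5-digit numbers; the final carry is exactly 1 ⇒ X=1.
Step 2. [col 1: S + S ≡ W (mod 10)] no forcing yet in column 1 (carry-in 0); S=9 is free and consistent — try it ⇒ S=9.
Step 3. [col 1: S + S ≡ W (mod 10)] from column 1 (S=9, carry-in 0, digits 1,9 already taken and all letters distinct): W must equal 8, so W=8.
Step 4. [col 2: R + X ≡ W (mod 10)] in column 2 we have R+X≡W with carry-in 1; given X=1, W=8 and digits 1,8,9 already taken and all letters distinct, that pins R to 6, so R=6.
Step 5. [col 3: X + D ≡ Y (mod 10)] column 3 (X + D ≡ Y (mod 10), carry-in 0) doesn't pin Y yet; pick Y=4 and continue ⇒ Y=4.
Step 6. [col 3: X + D ≡ Y (mod 10)] in column 3 we have X+D≡Y with carry-in 0; given X=1, Y=4 and digits 1,4,6,8,9 already taken and all letters distinct, that pins D to 3 ⇒ D=3.
Step 7. [col 4: C + S ≡ X (mod 10)] column 4 reads C+S+carry(0)=X with S=9, X=1; with digits 1,3,4,6,8,9 already taken and all letters distinct, the only value for C is 2. So C=2.
Step 8. [col 5: G + Y ≡ C (mod 10)] column 5: given Y=4, C=2, carry-in 1, and digits 1,2,3,4,6,8,9 already taken and all letters distinct, G+Y≡C (mod 10) forces G=7 ⇒ G=7.

Answer: C=2, D=3, G=7, R=6, S=9, W=8, X=1, Y=4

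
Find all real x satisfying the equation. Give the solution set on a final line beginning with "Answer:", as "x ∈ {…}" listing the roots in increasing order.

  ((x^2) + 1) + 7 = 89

Step 1. [((x^2) + 1) + 7 = 89] peel the +7: subtract 7 from each side. So sub: (x^2) + 1 = 82.
Step 2. [(x^2) + 1 = 82] 1 comes off first (subtract 1), so sub: x^2 = 81.
Step 3. [x^2 = 81] LHS squared, RHS 81 ≥ 0: apply √ (±). So sqrt: x = 9 or -9.

Answer: x ∈ {-9, 9}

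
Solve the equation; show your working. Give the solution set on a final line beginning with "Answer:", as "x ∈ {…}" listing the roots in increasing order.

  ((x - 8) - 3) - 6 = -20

Step 1. [((x - 8) - 3) - 6 = -20] peel the -6: add 6 from each side, so sub: (x - 8) - 3 = -14.
Step 2. [(x - 8) - 3 = -14] the outer -3 inverts by adding 3, so sub: x - 8 = -11.
Step 3. [x - 8 = -11] the outer -8 inverts by adding 8, so sub: x = -3.

Answer: x ∈ {-3}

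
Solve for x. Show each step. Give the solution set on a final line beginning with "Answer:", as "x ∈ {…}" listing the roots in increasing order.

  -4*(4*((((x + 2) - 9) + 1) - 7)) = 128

Step 1. [-4*(4*((((x + 2) - 9) + 1) - 7)) = 128] LHS = -4·(…); ÷-4 both sides. So div: 4*((((x + 2) - 9) + 1) - 7) = -32.
Step 2. [4*((((x + 2) - 9) + 1) - 7) = -32] 4·(inner) — divide through by 4. So div: (((x + 2) - 9) + 1) - 7 = -8.
Step 3. [(((x + 2) - 9) + 1) - 7 = -8] add 7: x sits inside (… - 7) ⇒ sub: ((x + 2) - 9) + 1 = -1.
Step 4. [((x + 2) - 9) + 1 = -1] peel the +1: subtract 1 from each side, so sub: (x + 2) - 9 = -2.
Step 5. [(x + 2) - 9 = -2] the outer -9 inverts by adding 9. So sub: x + 2 = 7.
Step 6. [x + 2 = 7] the outer +2 inverts by subtracting 2. So sub: x = 5.

Answer: x ∈ {5}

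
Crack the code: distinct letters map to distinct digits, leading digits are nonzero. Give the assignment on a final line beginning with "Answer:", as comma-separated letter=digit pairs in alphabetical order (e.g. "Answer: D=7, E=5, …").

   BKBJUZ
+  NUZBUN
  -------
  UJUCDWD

Step 1. [col 1: Z + N ≡ D (mod 10)] N=5 is one option consistent with column 1 (Z + N ≡ D (mod 10), carry-in 0) — take it ⇒ N=5.
Step 2. [col 1: Z + N ≡ D (mod 10)] several values work for D in column 1 (Z + N ≡ D (mod 10), carry-in 0); try D=2, so D=2.
Step 3. [U] adding two 6-digit numbers gives at most 6+1 digits, and here it does — U is that final carry and must be 1 ⇒ U=1.
Step 4. [col 1: Z + N ≡ D (mod 10)] from column 1 (N=5, D=2, carry-in 0, digits 1,2,5 already taken and all letters distinct): Z must equal 7 ⇒ Z=7.
Step 5. [col 2: U + U ≡ W (mod 10)] in column 2 we have U+U≡W with carry-in 1; given U=1 and digits 1,2,5,7 already taken and all letters distinct, that pins W to 3. So W=3.
Step 6. [col 3: J + B ≡ D (mod 10)] column 3 (J + B ≡ D (mod 10), carry-in 0) doesn't pin B yet; pick B=8 and continue ⇒ B=8.
Step 7. [col 3: J + B ≡ D (mod 10)] column 3 reads J+B+carry(0)=D with B=8, D=2; with digits 1,2,3,5,7,8 already taken and all letters distinct, the only value for J is 4, so J=4.
Step 8. [col 4: B + Z ≡ C (mod 10)] in column 4 we have B+Z≡C with carry-in 1; given B=8, Z=7 and digits 1,2,3,4,5,7,8 already taken and all letters distinct, that pins C to 6 ⇒ C=6.
Step 9. [col 5: K + U ≡ U (mod 10)] from column 5 (U=1, carry-in 1, digits 1,2,3,4,5,6,7,8 already taken and all letters distinct): K must equal 9, so K=9.

Answer: B=8, C=6, D=2, J=4, K=9, N=5, U=1, W=3, Z=7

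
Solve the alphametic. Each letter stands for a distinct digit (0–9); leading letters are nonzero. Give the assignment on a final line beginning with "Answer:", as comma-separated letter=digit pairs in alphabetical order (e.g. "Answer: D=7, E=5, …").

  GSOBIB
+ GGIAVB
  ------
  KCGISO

Step 1. [col 1: B + B ≡ O (mod 10)] column 1 (B + B ≡ O (mod 10), carry-in 0) doesn't pin O yet; pick O=8 and continue, so O=8.
Step 2. [col 1: B + B ≡ O (mod 10)] no forcing yet in column 1 (carry-in 0); B=9 is free and consistent — try it ⇒ B=9.
Step 3. [col 2: I + V ≡ S (mod 10)] no forcing yet in column 2 (carry-in 1); S=6 is free and consistent — try it ⇒ S=6.
Step 4. [col 2: I + V ≡ S (mod 10)] column 2 (I + V ≡ S (mod 10), carry-in 1) doesn't pin I yet; pick I=4 and continue. So I=4.
Step 5. [col 2: I + V ≡ S (mod 10)] column 2: given I=4, S=6, carry-in 1, and digits 4,6,8,9 already taken and all letters distinct, I+V≡S (mod 10) forces V=1 ⇒ V=1.
Step 6. [col 3: B + A ≡ I (mod 10)] column 3: given B=9, I=4, carry-in 0, and digits 1,4,6,8,9 already taken and all letters distinct, B+A≡I (mod 10) forces A=5, so A=5.
Step 7. [col 4: O + I ≡ G (mod 10)] in column 4 we have O+I≡G with carry-in 1; given O=8, I=4 and digits 1,4,5,6,8,9 already taken and all letters distinct, that pins G to 3. So G=3.
Step 8. [col 5: S + G ≡ C (mod 10)] in column 5 we have S+G≡C with carry-in 1; given S=6, G=3 and digits 1,3,4,5,6,8,9 already taken and all letters distinct, that pins C to 0 ⇒ C=0.
Step 9. [col 6: G + G ≡ K (mod 10)] column 6 reads G+G+carry(1)=K with G=3; with digits 0,1,3,4,5,6,8,9 already taken and all letters distinct, the only value for K is 7, so K=7.

Answer: A=5, B=9, C=0, G=3, I=4, K=7, O=8, S=6, V=1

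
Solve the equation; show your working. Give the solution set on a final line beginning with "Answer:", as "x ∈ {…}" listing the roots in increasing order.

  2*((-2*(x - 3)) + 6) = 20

Step 1. [2*((-2*(x - 3)) + 6) = 20] leading coefficient 2: divide by 2, so div: (-2*(x - 3)) + 6 = 10.
Step 2. [(-2*(x - 3)) + 6 = 10] common factor -2 (LHS and 10) — divide through ⇒ factor: (x - 3) - 3 = -5.
Step 3. [(x - 3) - 3 = -5] 3 comes off first (add 3). So sub: x - 3 = -2.
Step 4. [x - 3 = -2] the outer -3 inverts by adding 3 ⇒ sub: x = 1.

Answer: x ∈ {1}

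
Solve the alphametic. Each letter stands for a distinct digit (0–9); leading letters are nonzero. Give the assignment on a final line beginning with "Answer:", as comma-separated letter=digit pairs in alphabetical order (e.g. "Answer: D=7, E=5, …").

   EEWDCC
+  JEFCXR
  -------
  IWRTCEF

Step 1. [I] I is the leading digit of a 7-digit sum of two 6-digit numbers; the final carry is exactly 1. So I=1.
Step 2. [col 1: C + R ≡ F (mod 10)] no forcing yet in column 1 (carry-in 0); R=7 is free and consistent — try it. So R=7.
Step 3. [col 1: C + R ≡ F (mod 10)] C=2 is one option consistent with column 1 (C + R ≡ F (mod 10), carry-in 0) — take it ⇒ C=2.
Step 4. [col 1: C + R ≡ F (mod 10)] in column 1 we have C+R≡F with carry-in 0; given C=2, R=7 and digits 1,2,7 already taken and all letters distinct, that pins F to 9 ⇒ F=9.
Step 5. [col 2: C + X ≡ E (mod 10)] several values work for E in column 2 (C + X ≡ E (mod 10), carry-in 0); try E=8. So E=8.
Step 6. [col 2: C + X ≡ E (mod 10)] column 2 reads C+X+carry(0)=E with C=2, E=8; with digits 1,2,7,8,9 already taken and all letters distinct, the only value for X is 6 ⇒ X=6.
Step 7. [col 3: D + C ≡ C (mod 10)] column 3: given C=2, carry-in 0, and digits 1,2,6,7,8,9 already taken and all letters distinct, D+C≡C (mod 10) forces D=0. So D=0.
Step 8. [col 4: W + F ≡ T (mod 10)] no forcing yet in column 4 (carry-in 0); T=3 is free and consistent — try it. So T=3.
Step 9. [col 4: W + F ≡ T (mod 10)] column 4: given F=9, T=3, carry-in 0, and digits 0,1,2,3,6,7,8,9 already taken and all letters distinct, W+F≡T (mod 10) forces W=4. So W=4.
Step 10. [col 6: E + J ≡ W (mod 10)] from column 6 (E=8, W=4, carry-in 1, digits 0,1,2,3,4,6,7,8,9 already taken and all letters distinct): J must equal 5, so J=5.

Answer: C=2, D=0, E=8, F=9, I=1, J=5, R=7, T=3, W=4, X=6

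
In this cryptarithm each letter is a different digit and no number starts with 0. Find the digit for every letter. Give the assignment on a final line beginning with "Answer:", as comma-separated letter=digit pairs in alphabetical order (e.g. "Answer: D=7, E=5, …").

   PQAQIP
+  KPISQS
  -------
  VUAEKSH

Step 1. [col 1: P + S ≡ H (mod 10)] no forcing yet in column 1 (carry-in 0); H=5 is free and consistent — try it. So H=5.
Step 2. [col 1: P + S ≡ H (mod 10)] column 1 (P + S ≡ H (mod 10), carry-in 0) doesn't pin P yet; pick P=2 and continue, so P=2.
Step 3. [V] V is the leading digit of a 7-digit sum of two 6-digit numbers; the final carry is exactly 1 ⇒ V=1.
Step 4. [col 1: P + S ≡ H (mod 10)] column 1 reads P+S+carry(0)=H with P=2, H=5; with digits 1,2,5 already taken and all letters distinct, the only value for S is 3 ⇒ S=3.
Step 5. [col 2: I + Q ≡ S (mod 10)] I=9 is one option consistent with column 2 (I + Q ≡ S (mod 10), carry-in 0) — take it, so I=9.
Step 6. [col 2: I + Q ≡ S (mod 10)] from column 2 (I=9, S=3, carry-in 0, digits 1,2,3,5,9 already taken and all letters distinct): Q must equal 4, so Q=4.
Step 7. [col 3: Q + S ≡ K (mod 10)] in column 3 we have Q+S≡K with carry-in 1; given Q=4, S=3 and digits 1,2,3,4,5,9 already taken and all letters distinct, that pins K to 8. So K=8.
Step 8. [col 4: A + I ≡ E (mod 10)] from column 4 (I=9, carry-in 0, digits 1,2,3,4,5,8,9 already taken and all letters distinct): A must equal 7. So A=7.
Step 9. [col 4: A + I ≡ E (mod 10)] from column 4 (A=7, I=9, carry-in 0, digits 1,2,3,4,5,7,8,9 already taken and all letters distinct): E must equal 6. So E=6.
Step 10. [col 6: P + K ≡ U (mod 10)] column 6 reads P+K+carry(0)=U with P=2, K=8; with digits 1,2,3,4,5,6,7,8,9 already taken and all letters distinct, the only value for U is 0, so U=0.

Answer: A=7, E=6, H=5, I=9, K=8, P=2, Q=4, S=3, U=0, V=1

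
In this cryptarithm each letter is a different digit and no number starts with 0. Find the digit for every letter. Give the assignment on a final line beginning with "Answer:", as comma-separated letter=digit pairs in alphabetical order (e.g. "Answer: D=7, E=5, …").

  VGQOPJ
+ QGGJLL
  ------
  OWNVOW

Step 1. [col 1: J + L ≡ W (mod 10)] J=8 is one option consistent with column 1 (J + L ≡ W (mod 10), carry-in 0) — take it, so J=8.
Step 2. [col 1: J + L ≡ W (mod 10)] no forcing yet in column 1 (carry-in 0); W=0 is free and consistent — try it ⇒ W=0.
Step 3. [col 1: J + L ≡ W (mod 10)] in column 1 we have J+L≡W with carry-in 0; given J=8, W=0 and digits 0,8 already taken and all letters distinct, that pins L to 2 ⇒ L=2.
Step 4. [col 2: P + L ≡ O (mod 10)] several values work for P in column 2 (P + L ≡ O (mod 10), carry-in 1); try P=3. So P=3.
Step 5. [col 2: P + L ≡ O (mod 10)] in column 2 we have P+L≡O with carry-in 1; given P=3, L=2 and digits 0,2,3,8 already taken and all letters distinct, that pins O to 6, so O=6.
Step 6. [col 3: O + J ≡ V (mod 10)] in column 3 we have O+J≡V with carry-in 0; given O=6, J=8 and digits 0,2,3,6,8 already taken and all letters distinct, that pins V to 4. So V=4.
Step 7. [col 4: Q + G ≡ N (mod 10)] N=7 is one option consistent with column 4 (Q + G ≡ N (mod 10), carry-in 1) — take it ⇒ N=7.
Step 8. [col 4: Q + G ≡ N (mod 10)] several values work for G in column 4 (Q + G ≡ N (mod 10), carry-in 1); try G=5, so G=5.
Step 9. [col 4: Q + G ≡ N (mod 10)] in column 4 we have Q+G≡N with carry-in 1; given G=5, N=7 and digits 0,2,3,4,5,6,7,8 already taken and all letters distinct, that pins Q to 1. So Q=1.

Answer: G=5, J=8, L=2, N=7, O=6, P=3, Q=1, V=4, W=0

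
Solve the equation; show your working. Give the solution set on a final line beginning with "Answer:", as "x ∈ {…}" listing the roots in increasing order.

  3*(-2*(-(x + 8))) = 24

Step 1. [3*(-2*(-(x + 8))) = 24] leading coefficient 3: divide by 3, so div: -2*(-(x + 8)) = 8.
Step 2. [-2*(-(x + 8)) = 8] -2·(inner) — divide through by -2. So div: -(x + 8) = -4.
Step 3. [-(x + 8) = -4] LHS negated; negate both sides, so neg: x + 8 = 4.
Step 4. [x + 8 = 4] subtract 8: x sits inside (… + 8) ⇒ sub: x = -4.

Answer: x ∈ {-4}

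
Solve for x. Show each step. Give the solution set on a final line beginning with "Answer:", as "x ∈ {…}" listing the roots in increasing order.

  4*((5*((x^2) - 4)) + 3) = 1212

Step 1. [4*((5*((x^2) - 4)) + 3) = 1212] 4 out front; divide by 4. So div: (5*((x^2) - 4)) + 3 = 303.
Step 2. [(5*((x^2) - 4)) + 3 = 303] the outer +3 inverts by subtracting 3. So sub: 5*((x^2) - 4) = 300.
Step 3. [5*((x^2) - 4) = 300] 5·(inner) — divide through by 5. So div: (x^2) - 4 = 60.
Step 4. [(x^2) - 4 = 60] the outer -4 inverts by adding 4 ⇒ sub: x^2 = 64.
Step 5. [x^2 = 64] 64 ≥ 0, LHS is (·)² — take ±√. So sqrt: x = 8 or -8.

Answer: x ∈ {-8, 8}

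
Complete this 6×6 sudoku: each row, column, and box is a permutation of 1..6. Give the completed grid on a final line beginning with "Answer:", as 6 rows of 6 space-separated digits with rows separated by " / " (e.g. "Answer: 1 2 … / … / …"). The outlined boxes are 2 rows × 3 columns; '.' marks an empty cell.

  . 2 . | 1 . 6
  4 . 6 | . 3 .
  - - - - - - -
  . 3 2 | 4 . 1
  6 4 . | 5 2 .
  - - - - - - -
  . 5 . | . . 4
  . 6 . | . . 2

Step 1. [r1c3∈{3,5}] 5 has one home in col 3: r1c3 ⇒ r1c3=5.
Step 2. [r6c4∈{3}] nothing but 3 survives at r6c4, so r6c4=3.
Step 3. [r6c1∈{1}] r6c1 has the single candidate 1, so r6c1=1.
Step 4. [r1c1∈{3}] r1c1's peers cover all but 3, so r1c1=3.
Step 5. [r3c5∈{6}] only 6 remains possible at r3c5, so r3c5=6.
Step 6. [r1c5∈{4}] r1c5 is down to just 4 ⇒ r1c5=4.
Step 7. [r2c6∈{5}] r2c6 is down to just 5. So r2c6=5.
Step 8. [r5c1∈{2}] r5c1's peers cover all but 2 ⇒ r5c1=2.
Step 9. [r6c3∈{4}] nothing but 4 survives at r6c3 ⇒ r6c3=4.
Step 10. [r3c1∈{5}] r3c1's peers cover all but 5, so r3c1=5.
Step 11. [r4c6∈{3}] nothing but 3 survives at r4c6, so r4c6=3.
Step 12. [r5c5∈{1}] only 1 remains possible at r5c5 ⇒ r5c5=1.
Step 13. [r6c5∈{5}] r6c5 is down to just 5 ⇒ r6c5=5.
Step 14. [r2c2∈{1}] nothing but 1 survives at r2c2. So r2c2=1.
Step 15. [r4c3∈{1}] r4c3's peers cover all but 1, so r4c3=1.
Step 16. [r5c4∈{6}] r5c4 is down to just 6. So r5c4=6.
Step 17. [r2c4∈{2}] r2c4 is down to just 2. So r2c4=2.
Step 18. [r5c3∈{3}] r5c3 is down to just 3. So r5c3=3.

Answer: 3 2 5 1 4 6 / 4 1 6 2 3 5 / 5 3 2 4 6 1 / 6 4 1 5 2 3 / 2 5 3 6 1 4 / 1 6 4 3 5 2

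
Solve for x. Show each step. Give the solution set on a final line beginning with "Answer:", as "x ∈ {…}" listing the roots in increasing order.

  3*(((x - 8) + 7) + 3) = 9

Step 1. [3*(((x - 8) + 7) + 3) = 9] LHS = 3·(…); ÷3 both sides, so div: ((x - 8) + 7) + 3 = 3.
Step 2. [((x - 8) + 7) + 3 = 3] peel the +3: subtract 3 from each side. So sub: (x - 8) + 7 = 0.
Step 3. [(x - 8) + 7 = 0] peel the +7: subtract 7 from each side ⇒ sub: x - 8 = -7.
Step 4. [x - 8 = -7] peel the -8: add 8 from each side. So sub: x = 1.

Answer: x ∈ {1}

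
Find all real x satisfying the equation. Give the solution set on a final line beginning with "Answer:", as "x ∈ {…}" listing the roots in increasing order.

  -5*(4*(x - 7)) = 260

Step 1. [-5*(4*(x - 7)) = 260] leading coefficient -5: divide by -5. So div: 4*(x - 7) = -52.
Step 2. [4*(x - 7) = -52] LHS = 4·(…); ÷4 both sides ⇒ div: x - 7 = -13.
Step 3. [x - 7 = -13] the outer -7 inverts by adding 7. So sub: x = -6.

Answer: x ∈ {-6}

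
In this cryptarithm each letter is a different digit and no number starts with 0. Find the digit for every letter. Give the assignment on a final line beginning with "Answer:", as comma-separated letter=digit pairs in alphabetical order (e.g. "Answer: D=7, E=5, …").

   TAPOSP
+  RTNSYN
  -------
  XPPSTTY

Step 1. [col 1: P + N ≡ Y (mod 10)] no forcing yet in column 1 (carry-in 0); P=2 is free and consistent — try it, so P=2.
Step 2. [col 1: P + N ≡ Y (mod 10)] column 1 (P + N ≡ Y (mod 10), carry-in 0) doesn't pin N yet; pick N=4 and continue, so N=4.
Step 3. [X] the sum has 7 digits but both addends have 6; that extra leading digit X is the final carry, namely 1, so X=1.
Step 4. [col 1: P + N ≡ Y (mod 10)] column 1 reads P+N+carry(0)=Y with P=2, N=4; with digits 1,2,4 already taken and all letters distinct, the only value for Y is 6. So Y=6.
Step 5. [col 2: S + Y ≡ T (mod 10)] no forcing yet in column 2 (carry-in 0); T=3 is free and consistent — try it ⇒ T=3.
Step 6. [col 2: S + Y ≡ T (mod 10)] from column 2 (Y=6, T=3, carry-in 0, digits 1,2,3,4,6 already taken and all letters distinct): S must equal 7. So S=7.
Step 7. [col 3: O + S ≡ T (mod 10)] column 3 reads O+S+carry(1)=T with S=7, T=3; with digits 1,2,3,4,6,7 already taken and all letters distinct, the only value for O is 5 ⇒ O=5.
Step 8. [col 5: A + T ≡ P (mod 10)] column 5: given T=3, P=2, carry-in 0, and digits 1,2,3,4,5,6,7 already taken and all letters distinct, A+T≡P (mod 10) forces A=9. So A=9.
Step 9. [col 6: T + R ≡ P (mod 10)] column 6: given T=3, P=2, carry-in 1, and digits 1,2,3,4,5,6,7,9 already taken and all letters distinct, T+R≡P (mod 10) forces R=8 ⇒ R=8.

Answer: A=9, N=4, O=5, P=2, R=8, S=7, T=3, X=1, Y=6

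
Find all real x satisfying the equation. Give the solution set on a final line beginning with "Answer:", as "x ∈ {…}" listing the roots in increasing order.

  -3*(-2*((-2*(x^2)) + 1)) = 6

Step 1. [-3*(-2*((-2*(x^2)) + 1)) = 6] leading coefficient -3: divide by -3 ⇒ div: -2*((-2*(x^2)) + 1) = -2.
Step 2. [-2*((-2*(x^2)) + 1) = -2] -2·(inner) — divide through by -2, so div: (-2*(x^2)) + 1 = 1.
Step 3. [(-2*(x^2)) + 1 = 1] the outer +1 inverts by subtracting 1, so sub: -2*(x^2) = 0.
Step 4. [-2*(x^2) = 0] leading coefficient -2: divide by -2. So div: x^2 = 0.
Step 5. [x^2 = 0] LHS squared, RHS 0 ≥ 0: apply √ (±), so sqrt: x = 0.

Answer: x ∈ {0}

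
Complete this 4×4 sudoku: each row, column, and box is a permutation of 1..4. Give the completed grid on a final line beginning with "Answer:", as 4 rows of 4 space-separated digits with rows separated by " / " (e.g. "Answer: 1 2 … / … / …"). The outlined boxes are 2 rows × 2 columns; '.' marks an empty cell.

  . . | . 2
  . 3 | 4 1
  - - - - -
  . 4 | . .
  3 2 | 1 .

Step 1. [r1c3∈{3}] r1c3 is down to just 3 ⇒ r1c3=3.
Step 2. [r1c2∈{1}] only 1 remains possible at r1c2 ⇒ r1c2=1.
Step 3. [r1c1∈{4}] r1c1 is down to just 4. So r1c1=4.
Step 4. [r3c1∈{1}] r3c1 is down to just 1. So r3c1=1.
Step 5. [r3c3∈{2}] r3c3 is down to just 2, so r3c3=2.
Step 6. [r3c4∈{3}] r3c4 is down to just 3. So r3c4=3.
Step 7. [r2c1∈{2}] r2c1 is down to just 2, so r2c1=2.
Step 8. [r4c4∈{4}] r4c4 is down to just 4 ⇒ r4c4=4.

Answer: 4 1 3 2 / 2 3 4 1 / 1 4 2 3 / 3 2 1 4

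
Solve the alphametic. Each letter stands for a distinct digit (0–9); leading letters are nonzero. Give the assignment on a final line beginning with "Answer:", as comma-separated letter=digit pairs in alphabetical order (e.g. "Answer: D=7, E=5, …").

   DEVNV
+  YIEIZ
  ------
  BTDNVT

Step 1. [col 1: V + Z ≡ T (mod 10)] no forcing yet in column 1 (carry-in 0); V=4 is free and consistent — try it. So V=4.
Step 2. [col 1: V + Z ≡ T (mod 10)] column 1 (V + Z ≡ T (mod 10), carry-in 0) doesn't pin T yet; pick T=3 and continue. So T=3.
Step 3. [B] adding two 5-digit numbers gives at most 5+1 digits, and here it does — B is that final carry and must be 1, so B=1.
Step 4. [col 1: V + Z ≡ T (mod 10)] column 1 reads V+Z+carry(0)=T with V=4, T=3; with digits 1,3,4 already taken and all letters distinct, the only value for Z is 9, so Z=9.
Step 5. [col 2: N + I ≡ V (mod 10)] no forcing yet in column 2 (carry-in 1); N=7 is free and consistent — try it, so N=7.
Step 6. [col 2: N + I ≡ V (mod 10)] from column 2 (N=7, V=4, carry-in 1, digits 1,3,4,7,9 already taken and all letters distinct): I must equal 6 ⇒ I=6.
Step 7. [col 3: V + E ≡ N (mod 10)] in column 3 we have V+E≡N with carry-in 1; given V=4, N=7 and digits 1,3,4,6,7,9 already taken and all letters distinct, that pins E to 2. So E=2.
Step 8. [col 4: E + I ≡ D (mod 10)] in column 4 we have E+I≡D with carry-in 0; given E=2, I=6 and digits 1,2,3,4,6,7,9 already taken and all letters distinct, that pins D to 8 ⇒ D=8.
Step 9. [col 5: D + Y ≡ T (mod 10)] column 5: given D=8, T=3, carry-in 0, and digits 1,2,3,4,6,7,8,9 already taken and all letters distinct, D+Y≡T (mod 10) forces Y=5 ⇒ Y=5.

Answer: B=1, D=8, E=2, I=6, N=7, T=3, V=4, Y=5, Z=9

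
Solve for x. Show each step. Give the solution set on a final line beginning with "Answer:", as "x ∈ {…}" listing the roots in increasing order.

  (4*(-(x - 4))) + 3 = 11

Step 1. [(4*(-(x - 4))) + 3 = 11] 3 comes off first (subtract 3), so sub: 4*(-(x - 4)) = 8.
Step 2. [4*(-(x - 4)) = 8] divide by the outer 4 ⇒ div: -(x - 4) = 2.
Step 3. [-(x - 4) = 2] LHS negated; negate both sides, so neg: x - 4 = -2.
Step 4. [x - 4 = -2] peel the -4: add 4 from each side. So sub: x = 2.

Answer: x ∈ {2}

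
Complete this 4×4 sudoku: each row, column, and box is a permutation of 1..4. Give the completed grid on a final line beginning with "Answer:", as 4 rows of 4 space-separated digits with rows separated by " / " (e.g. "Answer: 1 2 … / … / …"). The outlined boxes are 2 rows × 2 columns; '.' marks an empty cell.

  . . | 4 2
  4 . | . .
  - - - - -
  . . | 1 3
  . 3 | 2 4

Step 1. [r1c2∈{1}] only 1 remains possible at r1c2, so r1c2=1.
Step 2. [r3c1∈{2}] r3c1 is down to just 2. So r3c1=2.
Step 3. [r2c3∈{3}] r2c3 is down to just 3 ⇒ r2c3=3.
Step 4. [r2c4∈{1}] r2c4's peers cover all but 1, so r2c4=1.
Step 5. [r2c2∈{2}] nothing but 2 survives at r2c2, so r2c2=2.
Step 6. [r1c1∈{3}] r1c1 is down to just 3 ⇒ r1c1=3.
Step 7. [r4c1∈{1}] nothing but 1 survives at r4c1 ⇒ r4c1=1.
Step 8. [r3c2∈{4}] r3c2 is down to just 4, so r3c2=4.

Answer: 3 1 4 2 / 4 2 3 1 / 2 4 1 3 / 1 3 2 4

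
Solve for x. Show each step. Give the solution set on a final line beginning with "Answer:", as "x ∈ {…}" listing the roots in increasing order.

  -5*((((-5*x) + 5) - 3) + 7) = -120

Step 1. [-5*((((-5*x) + 5) - 3) + 7) = -120] LHS = -5·(…); ÷-5 both sides, so div: (((-5*x) + 5) - 3) + 7 = 24.
Step 2. [(((-5*x) + 5) - 3) + 7 = 24] +7 is outermost — subtract 7 both sides ⇒ sub: ((-5*x) + 5) - 3 = 17.
Step 3. [((-5*x) + 5) - 3 = 17] 3 comes off first (add 3) ⇒ sub: (-5*x) + 5 = 20.
Step 4. [(-5*x) + 5 = 20] -5 | LHS and -5 | 20: pull -5 out. So factor: x - 1 = -4.
Step 5. [x - 1 = -4] add 1: x sits inside (… - 1) ⇒ sub: x = -3.

Answer: x ∈ {-3}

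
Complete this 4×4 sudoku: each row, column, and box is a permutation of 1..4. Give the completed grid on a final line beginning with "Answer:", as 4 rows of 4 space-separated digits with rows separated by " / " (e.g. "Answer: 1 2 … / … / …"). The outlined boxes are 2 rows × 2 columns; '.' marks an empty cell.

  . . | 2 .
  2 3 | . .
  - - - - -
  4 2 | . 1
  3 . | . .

Step 1. [r2c4∈{4}] nothing but 4 survives at r2c4. So r2c4=4.
Step 2. [r1c2∈{1,4}] in row 1, 4 fits only at r1c2, so r1c2=4.
Step 3. [r4c3∈{4}] r4c3's peers cover all but 4. So r4c3=4.
Step 4. [r3c3∈{3}] r3c3 has the single candidate 3. So r3c3=3.
Step 5. [r4c4∈{2}] nothing but 2 survives at r4c4 ⇒ r4c4=2.
Step 6. [r1c4∈{3}] only 3 remains possible at r1c4 ⇒ r1c4=3.
Step 7. [r1c1∈{1}] r1c1 is down to just 1. So r1c1=1.
Step 8. [r2c3∈{1}] only 1 remains possible at r2c3. So r2c3=1.
Step 9. [r4c2∈{1}] r4c2's peers cover all but 1, so r4c2=1.

Answer: 1 4 2 3 / 2 3 1 4 / 4 2 3 1 / 3 1 4 2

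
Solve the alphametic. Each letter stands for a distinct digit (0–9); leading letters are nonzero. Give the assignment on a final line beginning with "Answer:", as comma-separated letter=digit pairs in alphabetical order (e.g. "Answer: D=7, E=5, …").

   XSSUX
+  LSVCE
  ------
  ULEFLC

Step 1. [U] the sum has 6 digits but both addends have 5; that extra leading digit U is the final carry, namely 1. So U=1.
Step 2. [col 1: X + E ≡ C (mod 10)] several values work for E in column 1 (X + E ≡ C (mod 10), carry-in 0); try E=5 ⇒ E=5.
Step 3. [col 1: X + E ≡ C (mod 10)] X=9 is one option consistent with column 1 (X + E ≡ C (mod 10), carry-in 0) — take it, so X=9.
Step 4. [col 1: X + E ≡ C (mod 10)] column 1: given X=9, E=5, carry-in 0, and digits 1,5,9 already taken and all letters distinct, X+E≡C (mod 10) forces C=4. So C=4.
Step 5. [col 2: U + C ≡ L (mod 10)] column 2 reads U+C+carry(1)=L with U=1, C=4; with digits 1,4,5,9 already taken and all letters distinct, the only value for L is 6, so L=6.
Step 6. [col 3: S + V ≡ F (mod 10)] in column 3 we have S+V≡F with carry-in 0; given nothing yet and digits 1,4,5,6,9 already taken and all letters distinct, that pins F to 0, so F=0.
Step 7. [col 3: S + V ≡ F (mod 10)] no forcing yet in column 3 (carry-in 0); V=3 is free and consistent — try it ⇒ V=3.
Step 8. [col 3: S + V ≡ F (mod 10)] column 3: given V=3, F=0, carry-in 0, and digits 0,1,3,4,5,6,9 already taken and all letters distinct, S+V≡F (mod 10) forces S=7, so S=7.

Answer: C=4, E=5, F=0, L=6, S=7, U=1, V=3, X=9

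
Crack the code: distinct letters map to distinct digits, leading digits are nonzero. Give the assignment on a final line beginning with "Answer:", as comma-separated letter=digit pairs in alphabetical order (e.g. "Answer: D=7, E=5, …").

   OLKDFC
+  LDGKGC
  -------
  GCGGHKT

Step 1. [G] the sum has 7 digits but both addends have 6; that extra leading digit G is the final carry, namely 1, so G=1.
Step 2. [col 1: C + C ≡ T (mod 10)] column 1 (C + C ≡ T (mod 10), carry-in 0) doesn't pin T yet; pick T=0 and continue, so T=0.
Step 3. [col 1: C + C ≡ T (mod 10)] from column 1 (T=0, carry-in 0, digits 0,1 already taken and all letters distinct): C must equal 5, so C=5.
Step 4. [col 2: F + G ≡ K (mod 10)] column 2 (F + G ≡ K (mod 10), carry-in 1) doesn't pin F yet; pick F=7 and continue ⇒ F=7.
Step 5. [col 2: F + G ≡ K (mod 10)] column 2: given F=7, G=1, carry-in 1, and digits 0,1,5,7 already taken and all letters distinct, F+G≡K (mod 10) forces K=9 ⇒ K=9.
Step 6. [col 3: D + K ≡ H (mod 10)] no forcing yet in column 3 (carry-in 0); D=4 is free and consistent — try it. So D=4.
Step 7. [col 3: D + K ≡ H (mod 10)] from column 3 (D=4, K=9, carry-in 0, digits 0,1,4,5,7,9 already taken and all letters distinct): H must equal 3. So H=3.
Step 8. [col 5: L + D ≡ G (mod 10)] from column 5 (D=4, G=1, carry-in 1, digits 0,1,3,4,5,7,9 already taken and all letters distinct): L must equal 6 ⇒ L=6.
Step 9. [col 6: O + L ≡ C (mod 10)] from column 6 (L=6, C=5, carry-in 1, digits 0,1,3,4,5,6,7,9 already taken and all letters distinct): O must equal 8 ⇒ O=8.

Answer: C=5, D=4, F=7, G=1, H=3, K=9, L=6, O=8, T=0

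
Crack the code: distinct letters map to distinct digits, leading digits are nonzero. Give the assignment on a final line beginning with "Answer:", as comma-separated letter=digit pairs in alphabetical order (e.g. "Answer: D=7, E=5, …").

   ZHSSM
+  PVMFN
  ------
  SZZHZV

Step 1. [col 1: M + N ≡ V (mod 10)] several values work for N in column 1 (M + N ≡ V (mod 10), carry-in 0); try N=2 ⇒ N=2.
Step 2. [col 1: M + N ≡ V (mod 10)] no forcing yet in column 1 (carry-in 0); V=8 is free and consistent — try it. So V=8.
Step 3. [S] adding two 5-digit numbers gives at most 5+1 digits, and here it does — S is that final carry and must be 1 ⇒ S=1.
Step 4. [col 1: M + N ≡ V (mod 10)] from column 1 (N=2, V=8, carry-in 0, digits 1,2,8 already taken and all letters distinct): M must equal 6, so M=6.
Step 5. [col 2: S + F ≡ Z (mod 10)] column 2 (S + F ≡ Z (mod 10), carry-in 0) doesn't pin Z yet; pick Z=5 and continue, so Z=5.
Step 6. [col 2: S + F ≡ Z (mod 10)] from column 2 (S=1, Z=5, carry-in 0, digits 1,2,5,6,8 already taken and all letters distinct): F must equal 4 ⇒ F=4.
Step 7. [col 3: S + M ≡ H (mod 10)] column 3: given S=1, M=6, carry-in 0, and digits 1,2,4,5,6,8 already taken and all letters distinct, S+M≡H (mod 10) forces H=7, so H=7.
Step 8. [col 5: Z + P ≡ Z (mod 10)] column 5 reads Z+P+carry(1)=Z with Z=5; with digits 1,2,4,5,6,7,8 already taken and all letters distinct, the only value for P is 9. So P=9.

Answer: F=4, H=7, M=6, N=2, P=9, S=1, V=8, Z=5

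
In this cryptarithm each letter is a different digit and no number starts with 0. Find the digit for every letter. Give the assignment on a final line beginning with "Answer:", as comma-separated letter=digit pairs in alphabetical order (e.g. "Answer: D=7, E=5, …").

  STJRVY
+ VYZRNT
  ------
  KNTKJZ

Step 1. [col 1: Y + T ≡ Z (mod 10)] several values work for T in column 1 (Y + T ≡ Z (mod 10), carry-in 0); try T=2 ⇒ T=2.
Step 2. [col 1: Y + T ≡ Z (mod 10)] column 1 (Y + T ≡ Z (mod 10), carry-in 0) doesn't pin Y yet; pick Y=6 and continue ⇒ Y=6.
Step 3. [col 1: Y + T ≡ Z (mod 10)] from column 1 (Y=6, T=2, carry-in 0, digits 2,6 already taken and all letters distinct): Z must equal 8, so Z=8.
Step 4. [col 2: V + N ≡ J (mod 10)] no forcing yet in column 2 (carry-in 0); J=3 is free and consistent — try it, so J=3.
Step 5. [col 2: V + N ≡ J (mod 10)] column 2 (V + N ≡ J (mod 10), carry-in 0) doesn't pin V yet; pick V=4 and continue. So V=4.
Step 6. [col 2: V + N ≡ J (mod 10)] from column 2 (V=4, J=3, carry-in 0, digits 2,3,4,6,8 already taken and all letters distinct): N must equal 9, so N=9.
Step 7. [col 3: R + R ≡ K (mod 10)] column 3 (R + R ≡ K (mod 10), carry-in 1) doesn't pin K yet; pick K=5 and continue ⇒ K=5.
Step 8. [col 3: R + R ≡ K (mod 10)] from column 3 (K=5, carry-in 1, digits 2,3,4,5,6,8,9 already taken and all letters distinct): R must equal 7 ⇒ R=7.
Step 9. [col 6: S + V ≡ K (mod 10)] column 6: given V=4, K=5, carry-in 0, and digits 2,3,4,5,6,7,8,9 already taken and all letters distinct, S+V≡K (mod 10) forces S=1. So S=1.

Answer: J=3, K=5, N=9, R=7, S=1, T=2, V=4, Y=6, Z=8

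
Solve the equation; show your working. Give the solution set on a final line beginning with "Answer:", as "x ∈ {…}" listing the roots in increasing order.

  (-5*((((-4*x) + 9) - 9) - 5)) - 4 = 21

Step 1. [(-5*((((-4*x) + 9) - 9) - 5)) - 4 = 21] peel the -4: add 4 from each side. So sub: -5*((((-4*x) + 9) - 9) - 5) = 25.
Step 2. [-5*((((-4*x) + 9) - 9) - 5) = 25] divide by the outer -5 ⇒ div: (((-4*x) + 9) - 9) - 5 = -5.
Step 3. [(((-4*x) + 9) - 9) - 5 = -5] 5 comes off first (add 5), so sub: ((-4*x) + 9) - 9 = 0.
Step 4. [((-4*x) + 9) - 9 = 0] add 9: x sits inside (… - 9) ⇒ sub: (-4*x) + 9 = 9.
Step 5. [(-4*x) + 9 = 9] +9 is outermost — subtract 9 both sides. So sub: -4*x = 0.
Step 6. [-4*x = 0] -4 out front; divide by -4, so div: x = 0.

Answer: x ∈ {0}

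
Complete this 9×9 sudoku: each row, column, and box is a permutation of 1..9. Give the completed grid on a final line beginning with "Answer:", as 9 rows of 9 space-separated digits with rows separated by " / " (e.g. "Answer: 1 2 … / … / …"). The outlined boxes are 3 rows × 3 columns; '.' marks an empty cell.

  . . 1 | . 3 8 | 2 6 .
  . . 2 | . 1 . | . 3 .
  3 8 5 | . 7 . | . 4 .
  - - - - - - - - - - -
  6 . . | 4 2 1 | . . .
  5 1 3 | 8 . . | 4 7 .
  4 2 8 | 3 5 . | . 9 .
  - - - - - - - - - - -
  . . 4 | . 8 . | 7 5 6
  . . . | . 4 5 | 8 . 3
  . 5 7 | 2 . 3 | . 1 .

Step 1. [r7c6∈{9}] r7c6 is down to just 9, so r7c6=9.
Step 2. [r2c2∈{4,6,7,9}] 6 has one home in box 1: r2c2 ⇒ r2c2=6.
Step 3. [r8c2∈{9}] only 9 remains possible at r8c2 ⇒ r8c2=9.
Step 4. [r2c9∈{5,7,8,9}] 8 has one home in row 2: r2c9, so r2c9=8.
Step 5. [r1c9∈{5,7,9}] r1c9 is the only open cell in col 9 admitting 7 ⇒ r1c9=7.
Step 6. [r2c7∈{5,9}] across box 3, 5 lands solely at r2c7, so r2c7=5.
Step 7. [r2c4∈{9}] only 9 remains possible at r2c4. So r2c4=9.
Step 8. [r5c6∈{6}] r5c6's peers cover all but 6 ⇒ r5c6=6.
Step 9. [r6c9∈{1}] r6c9's peers cover all but 1. So r6c9=1.
Step 10. [r9c7∈{9}] only 9 remains possible at r9c7, so r9c7=9.
Step 11. [r7c4∈{1}] r7c4 is down to just 1 ⇒ r7c4=1.
Step 12. [r8c8∈{2}] r8c8's peers cover all but 2. So r8c8=2.
Step 13. [r9c5∈{6}] only 6 remains possible at r9c5. So r9c5=6.
Step 14. [r9c9∈{4}] nothing but 4 survives at r9c9. So r9c9=4.
Step 15. [r5c9∈{2}] only 2 remains possible at r5c9. So r5c9=2.
Step 16. [r6c6∈{7}] r6c6's peers cover all but 7. So r6c6=7.
Step 17. [r1c1∈{9}] only 9 remains possible at r1c1 ⇒ r1c1=9.
Step 18. [r4c7∈{3}] r4c7's peers cover all but 3 ⇒ r4c7=3.
Step 19. [r5c5∈{9}] nothing but 9 survives at r5c5. So r5c5=9.
Step 20. [r4c9∈{5}] r4c9's peers cover all but 5. So r4c9=5.
Step 21. [r3c7∈{1}] only 1 remains possible at r3c7 ⇒ r3c7=1.
Step 22. [r1c4∈{5}] only 5 remains possible at r1c4, so r1c4=5.
Step 23. [r6c7∈{6}] r6c7's peers cover all but 6. So r6c7=6.
Step 24. [r4c2∈{7}] nothing but 7 survives at r4c2, so r4c2=7.
Step 25. [r1c2∈{4}] r1c2's peers cover all but 4 ⇒ r1c2=4.
Step 26. [r3c6∈{2}] nothing but 2 survives at r3c6, so r3c6=2.
Step 27. [r2c6∈{4}] only 4 remains possible at r2c6. So r2c6=4.
Step 28. [r7c2∈{3}] r7c2 has the single candidate 3. So r7c2=3.
Step 29. [r3c9∈{9}] r3c9's peers cover all but 9. So r3c9=9.
Step 30. [r9c1∈{8}] nothing but 8 survives at r9c1, so r9c1=8.
Step 31. [r4c8∈{8}] r4c8 has the single candidate 8 ⇒ r4c8=8.
Step 32. [r2c1∈{7}] r2c1's peers cover all but 7. So r2c1=7.
Step 33. [r8c3∈{6}] only 6 remains possible at r8c3. So r8c3=6.
Step 34. [r7c1∈{2}] r7c1's peers cover all but 2, so r7c1=2.
Step 35. [r8c4∈{7}] r8c4 has the single candidate 7, so r8c4=7.
Step 36. [r8c1∈{1}] r8c1's peers cover all but 1, so r8c1=1.
Step 37. [r4c3∈{9}] r4c3's peers cover all but 9. So r4c3=9.
Step 38. [r3c4∈{6}] only 6 remains possible at r3c4, so r3c4=6.

Answer: 9 4 1 5 3 8 2 6 7 / 7 6 2 9 1 4 5 3 8 / 3 8 5 6 7 2 1 4 9 / 6 7 9 4 2 1 3 8 5 / 5 1 3 8 9 6 4 7 2 / 4 2 8 3 5 7 6 9 1 / 2 3 4 1 8 9 7 5 6 / 1 9 6 7 4 5 8 2 3 / 8 5 7 2 6 3 9 1 4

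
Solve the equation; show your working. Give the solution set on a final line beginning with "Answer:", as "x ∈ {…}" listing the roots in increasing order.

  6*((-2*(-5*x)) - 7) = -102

Step 1. [6*((-2*(-5*x)) - 7) = -102] leading coefficient 6: divide by 6. So div: (-2*(-5*x)) - 7 = -17.
Step 2. [(-2*(-5*x)) - 7 = -17] add 7: x sits inside (… - 7) ⇒ sub: -2*(-5*x) = -10.
Step 3. [-2*(-5*x) = -10] leading coefficient -2: divide by -2. So div: -5*x = 5.
Step 4. [-5*x = 5] -5·(inner) — divide through by -5. So div: x = -1.

Answer: x ∈ {-1}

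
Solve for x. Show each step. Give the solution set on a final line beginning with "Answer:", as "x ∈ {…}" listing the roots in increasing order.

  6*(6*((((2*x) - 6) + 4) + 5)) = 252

Step 1. [6*(6*((((2*x) - 6) + 4) + 5)) = 252] 6·(inner) — divide through by 6, so div: 6*((((2*x) - 6) + 4) + 5) = 42.
Step 2. [6*((((2*x) - 6) + 4) + 5) = 42] divide by the outer 6. So div: (((2*x) - 6) + 4) + 5 = 7.
Step 3. [(((2*x) - 6) + 4) + 5 = 7] +5 is outermost — subtract 5 both sides. So sub: ((2*x) - 6) + 4 = 2.
Step 4. [((2*x) - 6) + 4 = 2] subtract 4: x sits inside (… + 4), so sub: (2*x) - 6 = -2.
Step 5. [(2*x) - 6 = -2] 6 comes off first (add 6), so sub: 2*x = 4.
Step 6. [2*x = 4] 2·(inner) — divide through by 2 ⇒ div: x = 2.

Answer: x ∈ {2}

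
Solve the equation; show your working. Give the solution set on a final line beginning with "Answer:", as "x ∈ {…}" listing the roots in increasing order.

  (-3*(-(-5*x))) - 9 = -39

Step 1. [(-3*(-(-5*x))) - 9 = -39] peel the -9: add 9 from each side ⇒ sub: -3*(-(-5*x)) = -30.
Step 2. [-3*(-(-5*x)) = -30] LHS = -3·(…); ÷-3 both sides ⇒ div: -(-5*x) = 10.
Step 3. [-(-5*x) = 10] leading − — multiply by −1 ⇒ neg: -5*x = -10.
Step 4. [-5*x = -10] -5 out front; divide by -5, so div: x = 2.

Answer: x ∈ {2}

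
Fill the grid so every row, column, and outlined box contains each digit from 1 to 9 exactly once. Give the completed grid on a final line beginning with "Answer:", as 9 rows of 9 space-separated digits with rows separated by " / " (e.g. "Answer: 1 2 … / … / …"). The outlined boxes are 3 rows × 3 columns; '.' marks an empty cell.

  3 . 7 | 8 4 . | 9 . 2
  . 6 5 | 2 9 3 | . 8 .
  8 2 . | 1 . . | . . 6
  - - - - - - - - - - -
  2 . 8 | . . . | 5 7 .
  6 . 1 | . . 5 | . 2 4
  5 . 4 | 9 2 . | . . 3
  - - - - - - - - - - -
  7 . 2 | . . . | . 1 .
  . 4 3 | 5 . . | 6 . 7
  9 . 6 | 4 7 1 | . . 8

Step 1. [r3c8∈{3,4,5}] in col 8, 4 fits only at r3c8. So r3c8=4.
Step 2. [r8c5∈{8}] nothing but 8 survives at r8c5. So r8c5=8.
Step 3. [r5c5∈{3}] r5c5's peers cover all but 3 ⇒ r5c5=3.
Step 4. [r4c4∈{6}] r4c4 has the single candidate 6 ⇒ r4c4=6.
Step 5. [r3c7∈{3,7}] r3c7 is the only open cell in row 3 admitting 3, so r3c7=3.
Step 6. [r2c9∈{1}] nothing but 1 survives at r2c9, so r2c9=1.
Step 7. [r7c9∈{5,9}] across col 9, 5 lands solely at r7c9. So r7c9=5.
Step 8. [r6c6∈{7,8}] across col 6, 8 lands solely at r6c6, so r6c6=8.
Step 9. [r5c2∈{7,9}] row 5 places 9 nowhere but r5c2. So r5c2=9.
Step 10. [r7c6∈{6,9}] in row 7, 9 fits only at r7c6, so r7c6=9.
Step 11. [r7c5∈{6}] r7c5 has the single candidate 6 ⇒ r7c5=6.
Step 12. [r1c6∈{6}] nothing but 6 survives at r1c6. So r1c6=6.
Step 13. [r9c7∈{2}] r9c7's peers cover all but 2, so r9c7=2.
Step 14. [r3c3∈{9}] r3c3 has the single candidate 9 ⇒ r3c3=9.
Step 15. [r6c8∈{6}] r6c8 has the single candidate 6 ⇒ r6c8=6.
Step 16. [r9c8∈{3}] r9c8 has the single candidate 3 ⇒ r9c8=3.
Step 17. [r8c8∈{9}] r8c8 has the single candidate 9. So r8c8=9.
Step 18. [r6c2∈{7}] r6c2 is down to just 7. So r6c2=7.
Step 19. [r8c1∈{1}] nothing but 1 survives at r8c1, so r8c1=1.
Step 20. [r7c4∈{3}] only 3 remains possible at r7c4, so r7c4=3.
Step 21. [r3c6∈{7}] only 7 remains possible at r3c6. So r3c6=7.
Step 22. [r4c6∈{4}] r4c6's peers cover all but 4. So r4c6=4.
Step 23. [r7c2∈{8}] r7c2's peers cover all but 8 ⇒ r7c2=8.
Step 24. [r2c7∈{7}] only 7 remains possible at r2c7 ⇒ r2c7=7.
Step 25. [r3c5∈{5}] r3c5 has the single candidate 5, so r3c5=5.
Step 26. [r4c9∈{9}] r4c9 is down to just 9. So r4c9=9.
Step 27. [r5c4∈{7}] r5c4's peers cover all but 7, so r5c4=7.
Step 28. [r2c1∈{4}] nothing but 4 survives at r2c1. So r2c1=4.
Step 29. [r5c7∈{8}] only 8 remains possible at r5c7, so r5c7=8.
Step 30. [r7c7∈{4}] only 4 remains possible at r7c7. So r7c7=4.
Step 31. [r6c7∈{1}] r6c7 is down to just 1. So r6c7=1.
Step 32. [r9c2∈{5}] r9c2 has the single candidate 5. So r9c2=5.
Step 33. [r4c2∈{3}] only 3 remains possible at r4c2 ⇒ r4c2=3.
Step 34. [r4c5∈{1}] r4c5's peers cover all but 1. So r4c5=1.
Step 35. [r1c8∈{5}] r1c8 has the single candidate 5, so r1c8=5.
Step 36. [r1c2∈{1}] nothing but 1 survives at r1c2 ⇒ r1c2=1.
Step 37. [r8c6∈{2}] nothing but 2 survives at r8c6, so r8c6=2.

Answer: 3 1 7 8 4 6 9 5 2 / 4 6 5 2 9 3 7 8 1 / 8 2 9 1 5 7 3 4 6 / 2 3 8 6 1 4 5 7 9 / 6 9 1 7 3 5 8 2 4 / 5 7 4 9 2 8 1 6 3 / 7 8 2 3 6 9 4 1 5 / 1 4 3 5 8 2 6 9 7 / 9 5 6 4 7 1 2 3 8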